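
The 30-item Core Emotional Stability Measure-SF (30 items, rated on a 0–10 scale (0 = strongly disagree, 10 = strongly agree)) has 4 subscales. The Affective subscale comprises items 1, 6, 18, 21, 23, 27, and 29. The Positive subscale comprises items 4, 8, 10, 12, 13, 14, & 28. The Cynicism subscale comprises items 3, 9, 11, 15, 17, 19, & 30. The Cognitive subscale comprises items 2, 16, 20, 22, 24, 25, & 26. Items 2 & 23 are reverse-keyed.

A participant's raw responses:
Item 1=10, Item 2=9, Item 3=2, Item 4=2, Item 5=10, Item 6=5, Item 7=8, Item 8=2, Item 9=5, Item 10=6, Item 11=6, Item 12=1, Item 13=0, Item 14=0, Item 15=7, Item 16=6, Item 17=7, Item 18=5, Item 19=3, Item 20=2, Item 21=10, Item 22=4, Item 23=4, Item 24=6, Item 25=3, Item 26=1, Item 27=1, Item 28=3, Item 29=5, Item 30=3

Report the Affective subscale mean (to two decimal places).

Affective items: 1, 6, 18, 21, 23, 27, 29.
Of these, item 23 is reverse-keyed; reversed = (0+10) − raw = 10 − raw.
  item 1: 10
  item 6: 5
  item 18: 5
  item 21: 10
  item 23: 10 − 4 = 6
  item 27: 1
  item 29: 5
Sum = 10 + 5 + 5 + 10 + 6 + 1 + 5 = 42
Mean = 42 / 7 = 6.00

6.00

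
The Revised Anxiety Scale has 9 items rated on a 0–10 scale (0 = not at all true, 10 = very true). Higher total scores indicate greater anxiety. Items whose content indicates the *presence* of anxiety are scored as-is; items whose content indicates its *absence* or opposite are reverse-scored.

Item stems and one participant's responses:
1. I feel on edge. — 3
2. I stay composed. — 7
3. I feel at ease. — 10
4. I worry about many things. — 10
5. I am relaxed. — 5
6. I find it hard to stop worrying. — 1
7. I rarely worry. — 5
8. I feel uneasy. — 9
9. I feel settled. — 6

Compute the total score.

Items 2, 3, 5, 7, 9 describe the absence/opposite of anxiety → reverse-score.
reverse-coded value = 10 − response.
  item 1: 3
  item 2: 10 − 7 = 3
  item 3: 10 − 10 = 0
  item 4: 10
  item 5: 10 − 5 = 5
  item 6: 1
  item 7: 10 − 5 = 5
  item 8: 9
  item 9: 10 − 6 = 4
Total = 3 + 3 + 0 + 10 + 5 + 1 + 5 + 9 + 4 = 40

40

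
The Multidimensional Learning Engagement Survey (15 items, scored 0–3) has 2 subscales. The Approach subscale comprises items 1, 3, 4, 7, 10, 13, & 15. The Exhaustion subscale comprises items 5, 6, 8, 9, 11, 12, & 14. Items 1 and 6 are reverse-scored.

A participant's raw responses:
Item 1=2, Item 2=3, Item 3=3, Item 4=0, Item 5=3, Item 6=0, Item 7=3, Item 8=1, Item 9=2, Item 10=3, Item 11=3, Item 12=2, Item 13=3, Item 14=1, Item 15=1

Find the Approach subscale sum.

Approach items: 1, 3, 4, 7, 10, 13, 15.
Of these, item 1 is reverse-scored; on a 0–3 scale, reversed = 3 − raw.
  item 1: 3 − 2 = 1
  item 3: 3
  item 4: 0
  item 7: 3
  item 10: 3
  item 13: 3
  item 15: 1
Sum = 1 + 3 + 0 + 3 + 3 + 3 + 1 = 14

14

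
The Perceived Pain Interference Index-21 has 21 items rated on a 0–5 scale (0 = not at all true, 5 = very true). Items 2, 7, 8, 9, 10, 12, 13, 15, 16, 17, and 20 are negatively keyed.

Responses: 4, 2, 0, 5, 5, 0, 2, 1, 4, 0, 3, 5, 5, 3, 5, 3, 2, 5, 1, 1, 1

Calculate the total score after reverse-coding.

Negatively keyed items use 5 − raw:
  item 2: 5 − 2 = 3
  item 7: 5 − 2 = 3
  item 8: 5 − 1 = 4
  item 9: 5 − 4 = 1
  item 10: 5 − 0 = 5
  item 12: 5 − 5 = 0
  item 13: 5 − 5 = 0
  item 15: 5 − 5 = 0
  item 16: 5 − 3 = 2
  item 17: 5 − 2 = 3
  item 20: 5 − 1 = 4
After reverse-coding: 4, 3, 0, 5, 5, 0, 3, 4, 1, 5, 3, 0, 0, 3, 0, 2, 3, 5, 1, 4, 1
Total = 4 + 3 + 0 + 5 + 5 + 0 + 3 + 4 + 1 + 5 + 3 + 0 + 0 + 3 + 0 + 2 + 3 + 5 + 1 + 4 + 1 = 52

52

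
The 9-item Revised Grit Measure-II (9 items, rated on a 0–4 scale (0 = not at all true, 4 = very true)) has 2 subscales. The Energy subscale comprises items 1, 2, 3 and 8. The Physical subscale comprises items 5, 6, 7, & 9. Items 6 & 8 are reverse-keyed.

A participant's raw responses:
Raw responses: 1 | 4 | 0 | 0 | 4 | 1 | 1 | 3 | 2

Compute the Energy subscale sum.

6

Energy items: 1, 2, 3, 8.
Of these, item 8 is reverse-keyed; reversed = (0+4) − raw = 4 − raw.
  item 1: 1
  item 2: 4
  item 3: 0
  item 8: 4 − 3 = 1
Sum = 1 + 4 + 0 + 1 = 6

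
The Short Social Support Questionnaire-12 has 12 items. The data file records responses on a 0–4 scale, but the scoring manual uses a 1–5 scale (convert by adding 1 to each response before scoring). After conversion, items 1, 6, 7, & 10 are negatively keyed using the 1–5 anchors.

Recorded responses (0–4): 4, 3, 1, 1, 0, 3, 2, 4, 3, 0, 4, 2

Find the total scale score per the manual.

Convert to 1–5: 5, 4, 2, 2, 1, 4, 3, 5, 4, 1, 5, 3
Reverse-coded (on a 1–5 scale, reversed = 6 − raw):
  item 1: 6 − 5 = 1
  item 6: 6 − 4 = 2
  item 7: 6 − 3 = 3
  item 10: 6 − 1 = 5
Scored: 1, 4, 2, 2, 1, 2, 3, 5, 4, 5, 5, 3
Total = 37

37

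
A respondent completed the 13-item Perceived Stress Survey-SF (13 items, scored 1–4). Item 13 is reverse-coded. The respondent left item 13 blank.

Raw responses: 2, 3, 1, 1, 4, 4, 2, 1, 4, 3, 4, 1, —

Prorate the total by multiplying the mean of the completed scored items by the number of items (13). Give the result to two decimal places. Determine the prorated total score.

Reverse-coded (reverse-coded value = 5 − response):
Completed scored items (12 of 13): 2, 3, 1, 1, 4, 4, 2, 1, 4, 3, 4, 1; sum = 30.
Person mean = 30 / 12 ≈ 2.5000
Prorated total = (30 / 12) × 13 = 32.50 (to 2 dp)

32.50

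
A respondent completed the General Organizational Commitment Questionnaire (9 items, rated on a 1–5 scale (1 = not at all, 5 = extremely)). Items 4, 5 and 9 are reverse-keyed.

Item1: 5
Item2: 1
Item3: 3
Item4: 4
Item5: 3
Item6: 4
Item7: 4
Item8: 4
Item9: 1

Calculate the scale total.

Apply reverse scoring (reverse-coded value = 6 − response):
  item 4: 6 − 4 = 2
  item 5: 6 − 3 = 3
  item 9: 6 − 1 = 5
Scored items: 5, 1, 3, 2, 3, 4, 4, 4, 5
Total = 5 + 1 + 3 + 2 + 3 + 4 + 4 + 4 + 5 = 31

31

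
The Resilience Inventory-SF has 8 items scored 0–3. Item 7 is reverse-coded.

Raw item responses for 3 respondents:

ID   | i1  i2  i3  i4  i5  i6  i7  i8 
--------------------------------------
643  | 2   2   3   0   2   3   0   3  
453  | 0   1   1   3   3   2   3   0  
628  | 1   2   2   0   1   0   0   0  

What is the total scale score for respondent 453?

10

Respondent 453 raw: 0, 1, 1, 3, 3, 2, 3, 0.
Reverse-coded (reverse-coded value = 3 − response):
  item 1: 0
  item 2: 1
  item 3: 1
  item 4: 3
  item 5: 3
  item 6: 2
  item 7: 3 − 3 = 0
  item 8: 0
Sum = 0 + 1 + 1 + 3 + 3 + 2 + 0 + 0 = 10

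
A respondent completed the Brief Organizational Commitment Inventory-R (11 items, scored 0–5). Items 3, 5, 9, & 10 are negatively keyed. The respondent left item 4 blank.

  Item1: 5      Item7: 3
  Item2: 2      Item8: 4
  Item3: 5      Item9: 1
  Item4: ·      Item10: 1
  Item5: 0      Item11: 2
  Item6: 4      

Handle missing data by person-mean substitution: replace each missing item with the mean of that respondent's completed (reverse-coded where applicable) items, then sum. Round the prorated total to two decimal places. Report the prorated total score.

36.30

Reverse-coded (reverse-coded value = 5 − response):
  item 3: 5 − 5 = 0
  item 5: 5 − 0 = 5
  item 9: 5 − 1 = 4
  item 10: 5 − 1 = 4
Completed scored items (10 of 11): 5, 2, 0, 5, 4, 3, 4, 4, 4, 2; sum = 33.
Person mean = 33 / 10 ≈ 3.3000
Prorated total = (33 / 10) × 11 = 36.30 (to 2 dp)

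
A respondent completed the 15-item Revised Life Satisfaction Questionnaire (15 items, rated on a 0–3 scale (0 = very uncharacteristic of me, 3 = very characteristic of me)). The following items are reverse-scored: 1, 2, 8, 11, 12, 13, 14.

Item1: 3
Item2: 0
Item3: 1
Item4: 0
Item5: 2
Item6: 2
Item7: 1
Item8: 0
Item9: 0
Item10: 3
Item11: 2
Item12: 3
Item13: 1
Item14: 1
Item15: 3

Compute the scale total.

23

Reverse-coded items (on a 0–3 scale, reversed = 3 − raw):
  item 1: 3 − 3 = 0
  item 2: 3 − 0 = 3
  item 8: 3 − 0 = 3
  item 11: 3 − 2 = 1
  item 12: 3 − 3 = 0
  item 13: 3 − 1 = 2
  item 14: 3 − 1 = 2
Scored responses: 0, 3, 1, 0, 2, 2, 1, 3, 0, 3, 1, 0, 2, 2, 3
Total = 0 + 3 + 1 + 0 + 2 + 2 + 1 + 3 + 0 + 3 + 1 + 0 + 2 + 2 + 3 = 23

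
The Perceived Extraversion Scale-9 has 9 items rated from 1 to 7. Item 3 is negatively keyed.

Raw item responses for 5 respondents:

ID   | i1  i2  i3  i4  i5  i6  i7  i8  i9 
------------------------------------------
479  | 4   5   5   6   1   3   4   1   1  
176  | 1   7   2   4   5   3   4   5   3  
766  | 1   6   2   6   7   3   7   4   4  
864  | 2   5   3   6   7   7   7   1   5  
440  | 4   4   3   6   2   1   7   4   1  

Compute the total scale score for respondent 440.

Respondent 440 raw: 4, 4, 3, 6, 2, 1, 7, 4, 1.
Reverse-coded (on a 1–7 scale, reversed = 8 − raw):
  item 1: 4
  item 2: 4
  item 3: 8 − 3 = 5
  item 4: 6
  item 5: 2
  item 6: 1
  item 7: 7
  item 8: 4
  item 9: 1
Sum = 4 + 4 + 5 + 6 + 2 + 1 + 7 + 4 + 1 = 34

34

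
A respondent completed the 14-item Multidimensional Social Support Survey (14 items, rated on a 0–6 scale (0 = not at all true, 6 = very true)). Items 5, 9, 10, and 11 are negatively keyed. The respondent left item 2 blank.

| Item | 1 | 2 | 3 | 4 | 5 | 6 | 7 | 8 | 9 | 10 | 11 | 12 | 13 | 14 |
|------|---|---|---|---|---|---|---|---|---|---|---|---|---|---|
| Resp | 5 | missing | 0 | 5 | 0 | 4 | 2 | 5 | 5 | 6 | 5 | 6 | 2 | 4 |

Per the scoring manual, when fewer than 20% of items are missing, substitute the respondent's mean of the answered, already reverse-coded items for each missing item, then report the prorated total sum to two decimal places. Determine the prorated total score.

Reverse-coded (on a 0–6 scale, reversed = 6 − raw):
  item 5: 6 − 0 = 6
  item 9: 6 − 5 = 1
  item 10: 6 − 6 = 0
  item 11: 6 − 5 = 1
Completed scored items (13 of 14): 5, 0, 5, 6, 4, 2, 5, 1, 0, 1, 6, 2, 4; sum = 41.
Person mean = 41 / 13 ≈ 3.1538
Prorated total = (41 / 13) × 14 = 44.15 (to 2 dp)

44.15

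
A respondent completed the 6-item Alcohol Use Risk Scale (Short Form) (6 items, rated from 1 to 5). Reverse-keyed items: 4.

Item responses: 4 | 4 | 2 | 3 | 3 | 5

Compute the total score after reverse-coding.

21

Reversing item 4 with 6 − raw:
Total = 4 + 4 + 2 + (6−3) + 3 + 5
      = 4 + 4 + 2 + 3 + 3 + 5 = 21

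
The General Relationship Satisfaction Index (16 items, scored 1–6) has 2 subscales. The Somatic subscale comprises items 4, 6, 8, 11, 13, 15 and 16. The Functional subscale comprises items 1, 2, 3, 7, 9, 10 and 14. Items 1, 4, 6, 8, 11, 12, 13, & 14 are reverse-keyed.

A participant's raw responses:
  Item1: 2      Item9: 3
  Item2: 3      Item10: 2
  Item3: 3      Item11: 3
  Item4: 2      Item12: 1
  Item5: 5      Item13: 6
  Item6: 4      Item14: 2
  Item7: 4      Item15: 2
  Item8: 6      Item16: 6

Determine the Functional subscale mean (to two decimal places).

3.57

Functional items: 1, 2, 3, 7, 9, 10, 14.
Of these, items 1 & 14 are reverse-keyed; reverse-coded value = 7 − response.
  item 1: 7 − 2 = 5
  item 2: 3
  item 3: 3
  item 7: 4
  item 9: 3
  item 10: 2
  item 14: 7 − 2 = 5
Sum = 5 + 3 + 3 + 4 + 3 + 2 + 5 = 25
Mean = 25 / 7 = 3.57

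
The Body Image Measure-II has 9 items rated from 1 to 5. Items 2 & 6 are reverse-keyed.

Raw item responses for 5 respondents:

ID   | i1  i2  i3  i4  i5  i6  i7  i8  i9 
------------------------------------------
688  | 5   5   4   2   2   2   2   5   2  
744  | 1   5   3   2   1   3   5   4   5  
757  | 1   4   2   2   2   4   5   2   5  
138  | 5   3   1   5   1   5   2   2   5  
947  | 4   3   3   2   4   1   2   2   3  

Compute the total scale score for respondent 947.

Respondent 947 raw: 4, 3, 3, 2, 4, 1, 2, 2, 3.
Reverse-coded (on a 1–5 scale, reversed = 6 − raw):
  item 1: 4
  item 2: 6 − 3 = 3
  item 3: 3
  item 4: 2
  item 5: 4
  item 6: 6 − 1 = 5
  item 7: 2
  item 8: 2
  item 9: 3
Sum = 4 + 3 + 3 + 2 + 4 + 5 + 2 + 2 + 3 = 28

28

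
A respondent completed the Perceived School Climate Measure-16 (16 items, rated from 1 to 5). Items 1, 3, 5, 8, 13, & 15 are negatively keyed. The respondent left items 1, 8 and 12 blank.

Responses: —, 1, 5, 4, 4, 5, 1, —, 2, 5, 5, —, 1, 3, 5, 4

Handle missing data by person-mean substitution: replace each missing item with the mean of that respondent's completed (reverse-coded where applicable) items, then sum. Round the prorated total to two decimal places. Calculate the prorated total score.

Reverse-coded (on a 1–5 scale, reversed = 6 − raw):
  item 3: 6 − 5 = 1
  item 5: 6 − 4 = 2
  item 13: 6 − 1 = 5
  item 15: 6 − 5 = 1
Completed scored items (13 of 16): 1, 1, 4, 2, 5, 1, 2, 5, 5, 5, 3, 1, 4; sum = 39.
Person mean = 39 / 13 ≈ 3.0000
Prorated total = (39 / 13) × 16 = 48.00 (to 2 dp)

48.00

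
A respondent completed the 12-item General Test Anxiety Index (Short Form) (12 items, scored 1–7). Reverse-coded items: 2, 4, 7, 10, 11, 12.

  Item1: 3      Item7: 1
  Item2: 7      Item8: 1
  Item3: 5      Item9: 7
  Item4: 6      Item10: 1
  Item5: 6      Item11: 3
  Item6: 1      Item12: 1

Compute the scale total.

52

Apply reverse scoring (reverse-coded value = 8 − response):
  item 2: 8 − 7 = 1
  item 4: 8 − 6 = 2
  item 7: 8 − 1 = 7
  item 10: 8 − 1 = 7
  item 11: 8 − 3 = 5
  item 12: 8 − 1 = 7
Scored items: 3, 1, 5, 2, 6, 1, 7, 1, 7, 7, 5, 7
Total = 3 + 1 + 5 + 2 + 6 + 1 + 7 + 1 + 7 + 7 + 5 + 7 = 52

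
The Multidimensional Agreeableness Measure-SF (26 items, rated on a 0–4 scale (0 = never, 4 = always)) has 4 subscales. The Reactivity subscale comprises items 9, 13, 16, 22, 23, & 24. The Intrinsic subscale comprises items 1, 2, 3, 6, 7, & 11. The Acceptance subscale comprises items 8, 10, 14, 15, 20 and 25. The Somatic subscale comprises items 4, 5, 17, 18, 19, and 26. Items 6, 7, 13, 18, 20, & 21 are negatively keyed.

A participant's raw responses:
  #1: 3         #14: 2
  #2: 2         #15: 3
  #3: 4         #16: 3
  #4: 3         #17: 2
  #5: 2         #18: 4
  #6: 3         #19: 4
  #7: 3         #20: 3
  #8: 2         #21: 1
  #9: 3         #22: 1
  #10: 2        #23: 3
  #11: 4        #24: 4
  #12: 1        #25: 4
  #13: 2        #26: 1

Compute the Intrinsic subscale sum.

Intrinsic items: 1, 2, 3, 6, 7, 11.
Of these, items 6 & 7 are negatively keyed; on a 0–4 scale, reversed = 4 − raw.
  item 1: 3
  item 2: 2
  item 3: 4
  item 6: 4 − 3 = 1
  item 7: 4 − 3 = 1
  item 11: 4
Sum = 3 + 2 + 4 + 1 + 1 + 4 = 15

15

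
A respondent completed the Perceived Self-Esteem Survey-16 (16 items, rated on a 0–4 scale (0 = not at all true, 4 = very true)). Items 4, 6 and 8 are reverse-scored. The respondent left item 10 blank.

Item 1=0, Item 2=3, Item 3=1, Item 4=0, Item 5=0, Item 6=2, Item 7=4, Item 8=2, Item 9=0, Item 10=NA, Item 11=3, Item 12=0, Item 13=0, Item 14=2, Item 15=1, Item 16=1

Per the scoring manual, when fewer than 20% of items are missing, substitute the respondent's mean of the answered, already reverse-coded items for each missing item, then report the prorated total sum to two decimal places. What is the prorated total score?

Reverse-coded (reverse-coded value = 4 − response):
  item 4: 4 − 0 = 4
  item 6: 4 − 2 = 2
  item 8: 4 − 2 = 2
Completed scored items (15 of 16): 0, 3, 1, 4, 0, 2, 4, 2, 0, 3, 0, 0, 2, 1, 1; sum = 23.
Person mean = 23 / 15 ≈ 1.5333
Prorated total = (23 / 15) × 16 = 24.53 (to 2 dp)

24.53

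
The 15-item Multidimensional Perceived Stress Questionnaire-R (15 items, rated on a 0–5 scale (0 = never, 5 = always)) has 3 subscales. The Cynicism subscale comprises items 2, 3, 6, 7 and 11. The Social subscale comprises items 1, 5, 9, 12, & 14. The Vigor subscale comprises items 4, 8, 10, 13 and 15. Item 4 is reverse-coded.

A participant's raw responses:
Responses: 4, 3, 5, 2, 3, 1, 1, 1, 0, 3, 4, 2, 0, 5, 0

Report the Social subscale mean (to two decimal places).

Social items: 1, 5, 9, 12, 14.
  item 1: 4
  item 5: 3
  item 9: 0
  item 12: 2
  item 14: 5
Sum = 4 + 3 + 0 + 2 + 5 = 14
Mean = 14 / 5 = 2.80

2.80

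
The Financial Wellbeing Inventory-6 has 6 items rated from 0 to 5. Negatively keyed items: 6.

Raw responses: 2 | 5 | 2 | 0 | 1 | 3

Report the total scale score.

Reverse-coded items (on a 0–5 scale, reversed = 5 − raw):
  item 6: 5 − 3 = 2
Scored responses: 2, 5, 2, 0, 1, 2
Total = 2 + 5 + 2 + 0 + 1 + 2 = 12

12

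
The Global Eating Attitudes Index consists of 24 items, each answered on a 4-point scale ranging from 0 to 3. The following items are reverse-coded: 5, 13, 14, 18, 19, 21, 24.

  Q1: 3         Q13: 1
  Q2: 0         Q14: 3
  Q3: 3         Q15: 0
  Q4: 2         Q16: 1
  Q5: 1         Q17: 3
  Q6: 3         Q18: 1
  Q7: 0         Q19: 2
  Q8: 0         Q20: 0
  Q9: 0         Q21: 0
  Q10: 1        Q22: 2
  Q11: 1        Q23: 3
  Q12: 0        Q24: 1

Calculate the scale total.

34

Reverse-coded items (on a 0–3 scale, reversed = 3 − raw):
  item 5: 3 − 1 = 2
  item 13: 3 − 1 = 2
  item 14: 3 − 3 = 0
  item 18: 3 − 1 = 2
  item 19: 3 − 2 = 1
  item 21: 3 − 0 = 3
  item 24: 3 − 1 = 2
Scored responses: 3, 0, 3, 2, 2, 3, 0, 0, 0, 1, 1, 0, 2, 0, 0, 1, 3, 2, 1, 0, 3, 2, 3, 2
Total = 3 + 0 + 3 + 2 + 2 + 3 + 0 + 0 + 0 + 1 + 1 + 0 + 2 + 0 + 0 + 1 + 3 + 2 + 1 + 0 + 3 + 2 + 3 + 2 = 34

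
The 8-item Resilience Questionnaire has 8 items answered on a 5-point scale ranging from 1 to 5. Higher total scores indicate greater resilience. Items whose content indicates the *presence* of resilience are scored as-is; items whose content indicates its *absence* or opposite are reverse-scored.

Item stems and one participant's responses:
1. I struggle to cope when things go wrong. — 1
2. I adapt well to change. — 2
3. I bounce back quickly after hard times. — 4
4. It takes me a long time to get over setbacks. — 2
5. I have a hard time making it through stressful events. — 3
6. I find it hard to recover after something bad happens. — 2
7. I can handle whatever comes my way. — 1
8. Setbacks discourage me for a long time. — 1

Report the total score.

28

Items 1, 4, 5, 6, 8 describe the absence/opposite of resilience → reverse-score.
reverse-coded value = 6 − response.
  item 1: 6 − 1 = 5
  item 2: 2
  item 3: 4
  item 4: 6 − 2 = 4
  item 5: 6 − 3 = 3
  item 6: 6 − 2 = 4
  item 7: 1
  item 8: 6 − 1 = 5
Total = 5 + 2 + 4 + 4 + 3 + 4 + 1 + 5 = 28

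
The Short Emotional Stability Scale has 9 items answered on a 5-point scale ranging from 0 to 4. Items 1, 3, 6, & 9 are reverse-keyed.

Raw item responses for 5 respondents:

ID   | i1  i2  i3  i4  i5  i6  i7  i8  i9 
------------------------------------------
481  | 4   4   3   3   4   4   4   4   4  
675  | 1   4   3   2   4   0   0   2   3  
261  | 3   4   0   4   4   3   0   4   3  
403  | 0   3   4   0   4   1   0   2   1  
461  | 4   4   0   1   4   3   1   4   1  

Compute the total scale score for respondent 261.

Respondent 261 raw: 3, 4, 0, 4, 4, 3, 0, 4, 3.
Reverse-coded (reverse-coded value = 4 − response):
  item 1: 4 − 3 = 1
  item 2: 4
  item 3: 4 − 0 = 4
  item 4: 4
  item 5: 4
  item 6: 4 − 3 = 1
  item 7: 0
  item 8: 4
  item 9: 4 − 3 = 1
Sum = 1 + 4 + 4 + 4 + 4 + 1 + 0 + 4 + 1 = 23

23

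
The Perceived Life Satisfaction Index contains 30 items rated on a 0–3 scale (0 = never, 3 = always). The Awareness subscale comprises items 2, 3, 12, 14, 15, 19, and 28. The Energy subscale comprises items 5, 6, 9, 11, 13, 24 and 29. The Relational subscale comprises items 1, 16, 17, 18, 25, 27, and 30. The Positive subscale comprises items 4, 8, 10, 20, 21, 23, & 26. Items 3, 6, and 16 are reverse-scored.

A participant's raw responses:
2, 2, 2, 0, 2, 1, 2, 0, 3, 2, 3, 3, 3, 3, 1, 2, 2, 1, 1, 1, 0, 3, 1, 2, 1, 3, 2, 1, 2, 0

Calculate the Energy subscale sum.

Energy items: 5, 6, 9, 11, 13, 24, 29.
Of these, item 6 is reverse-scored; on a 0–3 scale, reversed = 3 − raw.
  item 5: 2
  item 6: 3 − 1 = 2
  item 9: 3
  item 11: 3
  item 13: 3
  item 24: 2
  item 29: 2
Sum = 2 + 2 + 3 + 3 + 3 + 2 + 2 = 17

17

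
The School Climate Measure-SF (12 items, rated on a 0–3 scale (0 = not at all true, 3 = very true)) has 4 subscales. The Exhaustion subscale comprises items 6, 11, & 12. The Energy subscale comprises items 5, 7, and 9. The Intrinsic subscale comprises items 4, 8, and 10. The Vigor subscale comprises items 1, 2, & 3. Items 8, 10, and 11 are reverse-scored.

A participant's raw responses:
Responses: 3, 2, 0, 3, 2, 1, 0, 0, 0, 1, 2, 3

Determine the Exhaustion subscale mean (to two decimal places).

Exhaustion items: 6, 11, 12.
Of these, item 11 is reverse-scored; reversed = (0+3) − raw = 3 − raw.
  item 6: 1
  item 11: 3 − 2 = 1
  item 12: 3
Sum = 1 + 1 + 3 = 5
Mean = 5 / 3 = 1.67

1.67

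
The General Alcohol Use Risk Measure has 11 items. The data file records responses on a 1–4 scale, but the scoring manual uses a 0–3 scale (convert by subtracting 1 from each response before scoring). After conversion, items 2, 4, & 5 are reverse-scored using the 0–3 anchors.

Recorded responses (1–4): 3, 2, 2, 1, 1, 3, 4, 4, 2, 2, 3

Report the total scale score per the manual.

Convert to 0–3: 2, 1, 1, 0, 0, 2, 3, 3, 1, 1, 2
Reverse-coded (reverse-coded value = 3 − response):
  item 2: 3 − 1 = 2
  item 4: 3 − 0 = 3
  item 5: 3 − 0 = 3
Scored: 2, 2, 1, 3, 3, 2, 3, 3, 1, 1, 2
Total = 23

23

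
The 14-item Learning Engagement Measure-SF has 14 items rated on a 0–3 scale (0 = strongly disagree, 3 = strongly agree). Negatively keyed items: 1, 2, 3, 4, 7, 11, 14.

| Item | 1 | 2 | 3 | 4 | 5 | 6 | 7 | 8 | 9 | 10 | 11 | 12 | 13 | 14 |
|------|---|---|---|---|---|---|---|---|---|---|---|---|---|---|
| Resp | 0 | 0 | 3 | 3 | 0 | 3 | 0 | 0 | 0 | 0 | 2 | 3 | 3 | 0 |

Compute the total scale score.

22

Reversing items 1, 2, 3, 4, 7, 11 and 14 with 3 − raw:
Total = (3−0) + (3−0) + (3−3) + (3−3) + 0 + 3 + (3−0) + 0 + 0 + 0 + (3−2) + 3 + 3 + (3−0)
      = 3 + 3 + 0 + 0 + 0 + 3 + 3 + 0 + 0 + 0 + 1 + 3 + 3 + 3 = 22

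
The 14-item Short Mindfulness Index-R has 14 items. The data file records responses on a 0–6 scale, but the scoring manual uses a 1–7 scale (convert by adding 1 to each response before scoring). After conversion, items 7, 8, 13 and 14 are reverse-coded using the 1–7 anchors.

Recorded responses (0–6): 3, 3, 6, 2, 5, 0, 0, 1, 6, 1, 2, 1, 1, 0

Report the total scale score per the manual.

65

Convert to 1–7: 4, 4, 7, 3, 6, 1, 1, 2, 7, 2, 3, 2, 2, 1
Reverse-coded (reversed = (1+7) − raw = 8 − raw):
  item 7: 8 − 1 = 7
  item 8: 8 − 2 = 6
  item 13: 8 − 2 = 6
  item 14: 8 − 1 = 7
Scored: 4, 4, 7, 3, 6, 1, 7, 6, 7, 2, 3, 2, 6, 7
Total = 65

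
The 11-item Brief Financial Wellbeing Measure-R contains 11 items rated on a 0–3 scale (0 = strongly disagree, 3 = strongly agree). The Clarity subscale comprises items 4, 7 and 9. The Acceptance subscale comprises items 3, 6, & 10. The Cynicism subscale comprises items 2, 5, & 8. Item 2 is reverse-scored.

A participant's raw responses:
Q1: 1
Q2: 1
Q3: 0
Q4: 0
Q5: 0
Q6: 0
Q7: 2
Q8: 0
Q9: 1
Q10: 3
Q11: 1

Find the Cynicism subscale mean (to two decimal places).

0.67

Cynicism items: 2, 5, 8.
Of these, item 2 is reverse-scored; on a 0–3 scale, reversed = 3 − raw.
  item 2: 3 − 1 = 2
  item 5: 0
  item 8: 0
Sum = 2 + 0 + 0 = 2
Mean = 2 / 3 = 0.67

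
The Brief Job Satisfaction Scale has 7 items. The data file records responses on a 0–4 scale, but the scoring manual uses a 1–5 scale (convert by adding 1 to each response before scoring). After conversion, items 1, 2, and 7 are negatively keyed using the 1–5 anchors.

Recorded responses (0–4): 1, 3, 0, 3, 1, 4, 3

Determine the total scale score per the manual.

20

Convert to 1–5: 2, 4, 1, 4, 2, 5, 4
Reverse-coded (reversed = (1+5) − raw = 6 − raw):
  item 1: 6 − 2 = 4
  item 2: 6 − 4 = 2
  item 7: 6 − 4 = 2
Scored: 4, 2, 1, 4, 2, 5, 2
Total = 20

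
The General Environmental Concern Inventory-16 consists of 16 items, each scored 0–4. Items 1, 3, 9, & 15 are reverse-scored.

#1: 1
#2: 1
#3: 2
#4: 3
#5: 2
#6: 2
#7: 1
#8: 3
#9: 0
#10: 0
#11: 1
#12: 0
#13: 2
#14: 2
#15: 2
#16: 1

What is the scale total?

29

Raw sum = 23. Reverse-scored items: 1, 3, 9, 15; their raw sum = 5.
Each reversal replaces raw with 4 − raw, changing the total by 4 − 2·raw per item.
Total = 23 + 4·4 − 2·5 = 23 + 16 − 10 = 29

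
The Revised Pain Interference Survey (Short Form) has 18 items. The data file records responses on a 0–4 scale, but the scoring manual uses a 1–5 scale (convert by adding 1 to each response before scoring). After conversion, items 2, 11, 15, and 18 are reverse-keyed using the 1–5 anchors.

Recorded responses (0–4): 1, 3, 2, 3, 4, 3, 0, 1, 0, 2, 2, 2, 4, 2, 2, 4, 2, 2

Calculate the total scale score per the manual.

Convert to 1–5: 2, 4, 3, 4, 5, 4, 1, 2, 1, 3, 3, 3, 5, 3, 3, 5, 3, 3
Reverse-coded (reverse-coded value = 6 − response):
  item 2: 6 − 4 = 2
  item 11: 6 − 3 = 3
  item 15: 6 − 3 = 3
  item 18: 6 − 3 = 3
Scored: 2, 2, 3, 4, 5, 4, 1, 2, 1, 3, 3, 3, 5, 3, 3, 5, 3, 3
Total = 55

55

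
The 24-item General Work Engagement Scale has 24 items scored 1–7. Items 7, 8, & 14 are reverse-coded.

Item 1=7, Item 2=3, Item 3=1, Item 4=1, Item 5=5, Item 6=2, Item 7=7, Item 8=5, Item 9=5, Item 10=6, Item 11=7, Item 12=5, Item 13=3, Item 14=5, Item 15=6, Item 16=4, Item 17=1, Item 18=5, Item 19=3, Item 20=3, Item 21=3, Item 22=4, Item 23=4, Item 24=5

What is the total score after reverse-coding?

Reverse-coded items use 8 − raw:
  item 7: 8 − 7 = 1
  item 8: 8 − 5 = 3
  item 14: 8 − 5 = 3
Scored items: 7, 3, 1, 1, 5, 2, 1, 3, 5, 6, 7, 5, 3, 3, 6, 4, 1, 5, 3, 3, 3, 4, 4, 5
Total = 7 + 3 + 1 + 1 + 5 + 2 + 1 + 3 + 5 + 6 + 7 + 5 + 3 + 3 + 6 + 4 + 1 + 5 + 3 + 3 + 3 + 4 + 4 + 5 = 90

90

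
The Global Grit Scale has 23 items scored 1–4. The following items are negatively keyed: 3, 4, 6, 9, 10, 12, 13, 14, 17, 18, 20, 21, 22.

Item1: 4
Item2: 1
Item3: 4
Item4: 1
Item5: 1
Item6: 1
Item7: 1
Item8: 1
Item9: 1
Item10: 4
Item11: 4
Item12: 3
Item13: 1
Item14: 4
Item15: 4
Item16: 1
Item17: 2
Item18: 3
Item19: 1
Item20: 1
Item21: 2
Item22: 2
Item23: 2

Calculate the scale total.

56

Reverse-coded items (reversed = (1+4) − raw = 5 − raw):
  item 3: 5 − 4 = 1
  item 4: 5 − 1 = 4
  item 6: 5 − 1 = 4
  item 9: 5 − 1 = 4
  item 10: 5 − 4 = 1
  item 12: 5 − 3 = 2
  item 13: 5 − 1 = 4
  item 14: 5 − 4 = 1
  item 17: 5 − 2 = 3
  item 18: 5 − 3 = 2
  item 20: 5 − 1 = 4
  item 21: 5 − 2 = 3
  item 22: 5 − 2 = 3
Scored items: 4, 1, 1, 4, 1, 4, 1, 1, 4, 1, 4, 2, 4, 1, 4, 1, 3, 2, 1, 4, 3, 3, 2
Total = 4 + 1 + 1 + 4 + 1 + 4 + 1 + 1 + 4 + 1 + 4 + 2 + 4 + 1 + 4 + 1 + 3 + 2 + 1 + 4 + 3 + 3 + 2 = 56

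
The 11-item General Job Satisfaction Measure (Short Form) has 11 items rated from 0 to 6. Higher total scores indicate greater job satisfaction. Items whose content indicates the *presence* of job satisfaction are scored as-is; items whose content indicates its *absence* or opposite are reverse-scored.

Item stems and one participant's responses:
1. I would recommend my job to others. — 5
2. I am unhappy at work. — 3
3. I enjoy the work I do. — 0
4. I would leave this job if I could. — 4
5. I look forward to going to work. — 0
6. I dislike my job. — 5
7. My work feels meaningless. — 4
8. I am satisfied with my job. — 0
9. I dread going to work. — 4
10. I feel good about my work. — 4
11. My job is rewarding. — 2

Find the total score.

21

Items 2, 4, 6, 7, 9 describe the absence/opposite of job satisfaction → reverse-score.
on a 0–6 scale, reversed = 6 − raw.
  item 1: 5
  item 2: 6 − 3 = 3
  item 3: 0
  item 4: 6 − 4 = 2
  item 5: 0
  item 6: 6 − 5 = 1
  item 7: 6 − 4 = 2
  item 8: 0
  item 9: 6 − 4 = 2
  item 10: 4
  item 11: 2
Total = 5 + 3 + 0 + 2 + 0 + 1 + 2 + 0 + 2 + 4 + 2 = 21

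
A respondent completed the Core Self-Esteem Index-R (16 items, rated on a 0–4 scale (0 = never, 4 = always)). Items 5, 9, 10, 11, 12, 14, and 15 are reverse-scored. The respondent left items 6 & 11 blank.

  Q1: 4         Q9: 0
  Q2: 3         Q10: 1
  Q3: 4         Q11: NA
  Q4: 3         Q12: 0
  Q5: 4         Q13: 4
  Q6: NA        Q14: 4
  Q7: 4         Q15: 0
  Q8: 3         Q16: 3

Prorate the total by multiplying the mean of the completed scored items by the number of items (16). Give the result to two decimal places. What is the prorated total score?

Reverse-coded (reverse-coded value = 4 − response):
  item 5: 4 − 4 = 0
  item 9: 4 − 0 = 4
  item 10: 4 − 1 = 3
  item 12: 4 − 0 = 4
  item 14: 4 − 4 = 0
  item 15: 4 − 0 = 4
Completed scored items (14 of 16): 4, 3, 4, 3, 0, 4, 3, 4, 3, 4, 4, 0, 4, 3; sum = 43.
Person mean = 43 / 14 ≈ 3.0714
Prorated total = (43 / 14) × 16 = 49.14 (to 2 dp)

49.14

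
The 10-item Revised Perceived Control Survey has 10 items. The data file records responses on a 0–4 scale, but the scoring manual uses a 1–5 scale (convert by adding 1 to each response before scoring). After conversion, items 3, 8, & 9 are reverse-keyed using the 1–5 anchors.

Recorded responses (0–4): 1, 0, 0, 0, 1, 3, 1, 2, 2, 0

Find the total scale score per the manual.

24

Convert to 1–5: 2, 1, 1, 1, 2, 4, 2, 3, 3, 1
Reverse-coded (reverse-coded value = 6 − response):
  item 3: 6 − 1 = 5
  item 8: 6 − 3 = 3
  item 9: 6 − 3 = 3
Scored: 2, 1, 5, 1, 2, 4, 2, 3, 3, 1
Total = 24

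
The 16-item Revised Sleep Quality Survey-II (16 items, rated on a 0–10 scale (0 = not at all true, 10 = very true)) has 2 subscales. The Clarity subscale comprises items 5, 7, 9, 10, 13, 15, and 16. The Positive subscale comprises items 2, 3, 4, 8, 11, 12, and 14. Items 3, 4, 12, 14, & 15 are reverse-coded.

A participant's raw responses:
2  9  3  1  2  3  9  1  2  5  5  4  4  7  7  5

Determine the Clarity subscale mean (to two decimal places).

4.29

Clarity items: 5, 7, 9, 10, 13, 15, 16.
Of these, item 15 is reverse-coded; reversed = (0+10) − raw = 10 − raw.
  item 5: 2
  item 7: 9
  item 9: 2
  item 10: 5
  item 13: 4
  item 15: 10 − 7 = 3
  item 16: 5
Sum = 2 + 9 + 2 + 5 + 4 + 3 + 5 = 30
Mean = 30 / 7 = 4.29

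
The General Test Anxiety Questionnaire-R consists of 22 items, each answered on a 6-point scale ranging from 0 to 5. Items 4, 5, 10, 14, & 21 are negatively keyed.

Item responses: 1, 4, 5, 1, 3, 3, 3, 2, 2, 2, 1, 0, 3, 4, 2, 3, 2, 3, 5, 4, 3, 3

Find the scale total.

Raw sum = 59. Negatively keyed items: 4, 5, 10, 14, 21; their raw sum = 13.
Each reversal replaces raw with 5 − raw, changing the total by 5 − 2·raw per item.
Total = 59 + 5·5 − 2·13 = 59 + 25 − 26 = 58

58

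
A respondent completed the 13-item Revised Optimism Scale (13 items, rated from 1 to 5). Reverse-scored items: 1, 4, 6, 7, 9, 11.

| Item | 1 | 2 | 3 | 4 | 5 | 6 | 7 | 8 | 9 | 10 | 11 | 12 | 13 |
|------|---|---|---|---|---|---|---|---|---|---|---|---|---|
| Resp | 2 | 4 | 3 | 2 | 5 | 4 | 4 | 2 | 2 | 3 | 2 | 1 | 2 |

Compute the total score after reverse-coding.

40

Reverse-scored items use 6 − raw:
  item 1: 6 − 2 = 4
  item 4: 6 − 2 = 4
  item 6: 6 − 4 = 2
  item 7: 6 − 4 = 2
  item 9: 6 − 2 = 4
  item 11: 6 − 2 = 4
Scored items: 4, 4, 3, 4, 5, 2, 2, 2, 4, 3, 4, 1, 2
Total = 4 + 4 + 3 + 4 + 5 + 2 + 2 + 2 + 4 + 3 + 4 + 1 + 2 = 40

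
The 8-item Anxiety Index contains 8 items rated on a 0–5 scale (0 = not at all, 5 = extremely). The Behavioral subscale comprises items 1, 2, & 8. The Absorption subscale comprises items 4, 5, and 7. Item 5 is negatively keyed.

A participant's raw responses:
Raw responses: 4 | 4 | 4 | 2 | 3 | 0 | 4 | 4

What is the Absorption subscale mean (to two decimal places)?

2.67

Absorption items: 4, 5, 7.
Of these, item 5 is negatively keyed; reverse-coded value = 5 − response.
  item 4: 2
  item 5: 5 − 3 = 2
  item 7: 4
Sum = 2 + 2 + 4 = 8
Mean = 8 / 3 = 2.67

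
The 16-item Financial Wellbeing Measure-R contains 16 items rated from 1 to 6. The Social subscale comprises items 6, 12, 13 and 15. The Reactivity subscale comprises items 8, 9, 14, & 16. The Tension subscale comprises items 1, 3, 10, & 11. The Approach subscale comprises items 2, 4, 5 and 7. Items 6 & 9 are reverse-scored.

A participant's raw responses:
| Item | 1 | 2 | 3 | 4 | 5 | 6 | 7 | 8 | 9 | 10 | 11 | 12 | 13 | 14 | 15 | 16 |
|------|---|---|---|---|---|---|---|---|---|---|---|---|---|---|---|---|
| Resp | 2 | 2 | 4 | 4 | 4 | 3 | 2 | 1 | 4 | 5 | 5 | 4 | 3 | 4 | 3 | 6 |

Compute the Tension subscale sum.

16

Tension items: 1, 3, 10, 11.
  item 1: 2
  item 3: 4
  item 10: 5
  item 11: 5
Sum = 2 + 4 + 5 + 5 = 16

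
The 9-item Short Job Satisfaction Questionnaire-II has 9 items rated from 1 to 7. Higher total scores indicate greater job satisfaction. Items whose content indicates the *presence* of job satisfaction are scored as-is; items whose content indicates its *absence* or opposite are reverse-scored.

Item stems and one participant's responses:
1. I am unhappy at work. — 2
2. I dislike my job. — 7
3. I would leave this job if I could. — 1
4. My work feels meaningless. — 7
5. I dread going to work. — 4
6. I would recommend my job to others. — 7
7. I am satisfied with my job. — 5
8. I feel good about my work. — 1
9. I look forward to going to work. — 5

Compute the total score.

37

Items 1, 2, 3, 4, 5 describe the absence/opposite of job satisfaction → reverse-score.
reversed = (1+7) − raw = 8 − raw.
  item 1: 8 − 2 = 6
  item 2: 8 − 7 = 1
  item 3: 8 − 1 = 7
  item 4: 8 − 7 = 1
  item 5: 8 − 4 = 4
  item 6: 7
  item 7: 5
  item 8: 1
  item 9: 5
Total = 6 + 1 + 7 + 1 + 4 + 7 + 5 + 1 + 5 = 37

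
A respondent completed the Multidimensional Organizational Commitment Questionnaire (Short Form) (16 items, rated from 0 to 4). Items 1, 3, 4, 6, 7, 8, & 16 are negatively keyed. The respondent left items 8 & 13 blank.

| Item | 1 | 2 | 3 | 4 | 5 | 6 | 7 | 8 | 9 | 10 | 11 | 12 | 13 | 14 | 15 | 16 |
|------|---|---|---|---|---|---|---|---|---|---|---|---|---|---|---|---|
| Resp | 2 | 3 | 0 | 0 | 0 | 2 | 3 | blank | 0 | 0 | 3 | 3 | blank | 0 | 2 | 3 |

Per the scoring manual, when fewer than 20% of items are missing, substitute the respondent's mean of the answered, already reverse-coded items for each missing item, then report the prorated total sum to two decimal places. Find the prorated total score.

28.57

Reverse-coded (reversed = (0+4) − raw = 4 − raw):
  item 1: 4 − 2 = 2
  item 3: 4 − 0 = 4
  item 4: 4 − 0 = 4
  item 6: 4 − 2 = 2
  item 7: 4 − 3 = 1
  item 16: 4 − 3 = 1
Completed scored items (14 of 16): 2, 3, 4, 4, 0, 2, 1, 0, 0, 3, 3, 0, 2, 1; sum = 25.
Person mean = 25 / 14 ≈ 1.7857
Prorated total = (25 / 14) × 16 = 28.57 (to 2 dp)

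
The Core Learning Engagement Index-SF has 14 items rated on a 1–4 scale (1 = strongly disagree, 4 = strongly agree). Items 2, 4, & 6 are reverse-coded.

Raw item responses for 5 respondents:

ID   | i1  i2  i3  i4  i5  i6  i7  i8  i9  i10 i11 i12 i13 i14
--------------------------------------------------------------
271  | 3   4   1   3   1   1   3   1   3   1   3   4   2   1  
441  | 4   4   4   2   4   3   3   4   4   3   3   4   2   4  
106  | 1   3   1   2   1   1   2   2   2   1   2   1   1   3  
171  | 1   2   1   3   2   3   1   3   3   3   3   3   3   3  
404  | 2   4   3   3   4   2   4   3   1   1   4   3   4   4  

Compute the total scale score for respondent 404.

39

Respondent 404 raw: 2, 4, 3, 3, 4, 2, 4, 3, 1, 1, 4, 3, 4, 4.
Reverse-coded (on a 1–4 scale, reversed = 5 − raw):
  item 1: 2
  item 2: 5 − 4 = 1
  item 3: 3
  item 4: 5 − 3 = 2
  item 5: 4
  item 6: 5 − 2 = 3
  item 7: 4
  item 8: 3
  item 9: 1
  item 10: 1
  item 11: 4
  item 12: 3
  item 13: 4
  item 14: 4
Sum = 2 + 1 + 3 + 2 + 4 + 3 + 4 + 3 + 1 + 1 + 4 + 3 + 4 + 4 = 39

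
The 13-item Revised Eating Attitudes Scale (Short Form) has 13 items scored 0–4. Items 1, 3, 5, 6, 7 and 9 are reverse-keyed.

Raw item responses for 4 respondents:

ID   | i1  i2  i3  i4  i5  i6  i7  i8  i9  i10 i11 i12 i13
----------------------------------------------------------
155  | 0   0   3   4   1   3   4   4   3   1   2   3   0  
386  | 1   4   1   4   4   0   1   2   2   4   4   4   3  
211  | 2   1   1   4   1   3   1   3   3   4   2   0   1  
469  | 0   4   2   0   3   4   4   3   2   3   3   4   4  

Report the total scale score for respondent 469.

Respondent 469 raw: 0, 4, 2, 0, 3, 4, 4, 3, 2, 3, 3, 4, 4.
Reverse-coded (reverse-coded value = 4 − response):
  item 1: 4 − 0 = 4
  item 2: 4
  item 3: 4 − 2 = 2
  item 4: 0
  item 5: 4 − 3 = 1
  item 6: 4 − 4 = 0
  item 7: 4 − 4 = 0
  item 8: 3
  item 9: 4 − 2 = 2
  item 10: 3
  item 11: 3
  item 12: 4
  item 13: 4
Sum = 4 + 4 + 2 + 0 + 1 + 0 + 0 + 3 + 2 + 3 + 3 + 4 + 4 = 30

30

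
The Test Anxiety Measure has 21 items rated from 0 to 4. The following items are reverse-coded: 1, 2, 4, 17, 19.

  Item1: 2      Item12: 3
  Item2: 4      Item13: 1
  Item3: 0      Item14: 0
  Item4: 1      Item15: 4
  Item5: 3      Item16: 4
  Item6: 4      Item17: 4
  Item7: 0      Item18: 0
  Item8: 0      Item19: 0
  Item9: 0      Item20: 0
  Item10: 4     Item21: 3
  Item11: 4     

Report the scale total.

39

Reversing items 1, 2, 4, 17, & 19 with 4 − raw:
Total = (4−2) + (4−4) + 0 + (4−1) + 3 + 4 + 0 + 0 + 0 + 4 + 4 + 3 + 1 + 0 + 4 + 4 + (4−4) + 0 + (4−0) + 0 + 3
      = 2 + 0 + 0 + 3 + 3 + 4 + 0 + 0 + 0 + 4 + 4 + 3 + 1 + 0 + 4 + 4 + 0 + 0 + 4 + 0 + 3 = 39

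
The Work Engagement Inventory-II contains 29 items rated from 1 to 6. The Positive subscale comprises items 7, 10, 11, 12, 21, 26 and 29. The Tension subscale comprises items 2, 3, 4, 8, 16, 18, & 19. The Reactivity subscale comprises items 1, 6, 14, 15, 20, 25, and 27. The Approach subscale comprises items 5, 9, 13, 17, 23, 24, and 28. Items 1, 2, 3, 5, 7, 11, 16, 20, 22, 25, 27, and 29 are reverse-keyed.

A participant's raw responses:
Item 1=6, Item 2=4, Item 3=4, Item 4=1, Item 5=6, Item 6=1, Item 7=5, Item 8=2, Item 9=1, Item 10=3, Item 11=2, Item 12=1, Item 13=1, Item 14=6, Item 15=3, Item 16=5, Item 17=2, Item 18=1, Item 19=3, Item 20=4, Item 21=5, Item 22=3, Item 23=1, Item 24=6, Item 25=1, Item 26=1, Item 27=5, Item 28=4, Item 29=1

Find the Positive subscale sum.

Positive items: 7, 10, 11, 12, 21, 26, 29.
Of these, items 7, 11 and 29 are reverse-keyed; on a 1–6 scale, reversed = 7 − raw.
  item 7: 7 − 5 = 2
  item 10: 3
  item 11: 7 − 2 = 5
  item 12: 1
  item 21: 5
  item 26: 1
  item 29: 7 − 1 = 6
Sum = 2 + 3 + 5 + 1 + 5 + 1 + 6 = 23

23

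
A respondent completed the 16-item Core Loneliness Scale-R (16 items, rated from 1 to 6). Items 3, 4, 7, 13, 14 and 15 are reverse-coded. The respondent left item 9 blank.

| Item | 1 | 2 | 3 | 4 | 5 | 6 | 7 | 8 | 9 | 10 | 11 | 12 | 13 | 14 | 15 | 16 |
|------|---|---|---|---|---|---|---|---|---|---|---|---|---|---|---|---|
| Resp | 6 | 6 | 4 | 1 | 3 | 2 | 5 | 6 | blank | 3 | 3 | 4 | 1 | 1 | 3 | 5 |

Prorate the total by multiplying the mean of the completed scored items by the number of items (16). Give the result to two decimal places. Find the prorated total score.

69.33

Reverse-coded (on a 1–6 scale, reversed = 7 − raw):
  item 3: 7 − 4 = 3
  item 4: 7 − 1 = 6
  item 7: 7 − 5 = 2
  item 13: 7 − 1 = 6
  item 14: 7 − 1 = 6
  item 15: 7 − 3 = 4
Completed scored items (15 of 16): 6, 6, 3, 6, 3, 2, 2, 6, 3, 3, 4, 6, 6, 4, 5; sum = 65.
Person mean = 65 / 15 ≈ 4.3333
Prorated total = (65 / 15) × 16 = 69.33 (to 2 dp)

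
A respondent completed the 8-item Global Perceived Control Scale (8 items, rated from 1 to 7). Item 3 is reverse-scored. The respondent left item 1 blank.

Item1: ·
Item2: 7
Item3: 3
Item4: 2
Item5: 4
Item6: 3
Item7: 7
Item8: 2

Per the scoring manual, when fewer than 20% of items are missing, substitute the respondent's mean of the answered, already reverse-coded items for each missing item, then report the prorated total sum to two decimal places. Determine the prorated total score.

Reverse-coded (on a 1–7 scale, reversed = 8 − raw):
  item 3: 8 − 3 = 5
Completed scored items (7 of 8): 7, 5, 2, 4, 3, 7, 2; sum = 30.
Person mean = 30 / 7 ≈ 4.2857
Prorated total = (30 / 7) × 8 = 34.29 (to 2 dp)

34.29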